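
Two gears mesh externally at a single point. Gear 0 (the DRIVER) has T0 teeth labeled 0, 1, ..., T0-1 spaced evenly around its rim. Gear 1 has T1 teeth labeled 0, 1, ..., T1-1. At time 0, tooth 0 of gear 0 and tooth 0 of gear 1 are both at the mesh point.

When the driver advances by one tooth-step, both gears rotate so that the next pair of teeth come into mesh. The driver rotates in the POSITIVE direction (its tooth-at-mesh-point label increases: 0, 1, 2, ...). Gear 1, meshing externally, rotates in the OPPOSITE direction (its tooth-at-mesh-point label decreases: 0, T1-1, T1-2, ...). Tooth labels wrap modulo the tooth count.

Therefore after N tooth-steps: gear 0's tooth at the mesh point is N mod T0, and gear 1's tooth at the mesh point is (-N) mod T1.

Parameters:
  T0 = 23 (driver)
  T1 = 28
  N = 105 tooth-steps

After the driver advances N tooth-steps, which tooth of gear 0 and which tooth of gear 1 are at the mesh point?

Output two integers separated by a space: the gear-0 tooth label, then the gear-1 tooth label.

Answer: 13 7

Derivation:
Gear 0 (driver, T0=23): tooth at mesh = N mod T0
  105 = 4 * 23 + 13, so 105 mod 23 = 13
  gear 0 tooth = 13
Gear 1 (driven, T1=28): tooth at mesh = (-N) mod T1
  105 = 3 * 28 + 21, so 105 mod 28 = 21
  (-105) mod 28 = (-21) mod 28 = 28 - 21 = 7
Mesh after 105 steps: gear-0 tooth 13 meets gear-1 tooth 7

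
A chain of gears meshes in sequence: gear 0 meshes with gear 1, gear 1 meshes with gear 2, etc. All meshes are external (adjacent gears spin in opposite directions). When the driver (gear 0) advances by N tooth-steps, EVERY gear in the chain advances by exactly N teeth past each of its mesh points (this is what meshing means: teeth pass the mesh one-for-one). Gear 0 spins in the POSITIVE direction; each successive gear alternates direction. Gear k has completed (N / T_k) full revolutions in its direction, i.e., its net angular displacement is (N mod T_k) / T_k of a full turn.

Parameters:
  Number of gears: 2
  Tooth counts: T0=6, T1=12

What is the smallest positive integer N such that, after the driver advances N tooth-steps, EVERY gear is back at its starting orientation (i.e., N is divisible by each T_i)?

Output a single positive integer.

Answer: 12

Derivation:
Gear k returns to start when N is a multiple of T_k.
All gears at start simultaneously when N is a common multiple of [6, 12]; the smallest such N is lcm(6, 12).
Start: lcm = T0 = 6
Fold in T1=12: gcd(6, 12) = 6; lcm(6, 12) = 6 * 12 / 6 = 72 / 6 = 12
Full cycle length = 12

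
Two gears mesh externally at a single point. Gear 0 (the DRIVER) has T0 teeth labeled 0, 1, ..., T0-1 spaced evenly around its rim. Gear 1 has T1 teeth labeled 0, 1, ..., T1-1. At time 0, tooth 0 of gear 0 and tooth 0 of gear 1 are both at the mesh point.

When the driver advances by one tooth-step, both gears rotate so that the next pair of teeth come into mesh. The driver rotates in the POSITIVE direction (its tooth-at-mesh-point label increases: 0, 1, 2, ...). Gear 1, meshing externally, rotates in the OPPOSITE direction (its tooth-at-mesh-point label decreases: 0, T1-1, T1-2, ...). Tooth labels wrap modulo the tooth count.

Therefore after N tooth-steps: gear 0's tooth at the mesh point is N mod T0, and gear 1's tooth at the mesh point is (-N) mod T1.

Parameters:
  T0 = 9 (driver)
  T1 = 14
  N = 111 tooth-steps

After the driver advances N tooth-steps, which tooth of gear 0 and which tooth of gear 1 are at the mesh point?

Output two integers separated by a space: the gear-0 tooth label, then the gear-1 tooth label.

Gear 0 (driver, T0=9): tooth at mesh = N mod T0
  111 = 12 * 9 + 3, so 111 mod 9 = 3
  gear 0 tooth = 3
Gear 1 (driven, T1=14): tooth at mesh = (-N) mod T1
  111 = 7 * 14 + 13, so 111 mod 14 = 13
  (-111) mod 14 = (-13) mod 14 = 14 - 13 = 1
Mesh after 111 steps: gear-0 tooth 3 meets gear-1 tooth 1

Answer: 3 1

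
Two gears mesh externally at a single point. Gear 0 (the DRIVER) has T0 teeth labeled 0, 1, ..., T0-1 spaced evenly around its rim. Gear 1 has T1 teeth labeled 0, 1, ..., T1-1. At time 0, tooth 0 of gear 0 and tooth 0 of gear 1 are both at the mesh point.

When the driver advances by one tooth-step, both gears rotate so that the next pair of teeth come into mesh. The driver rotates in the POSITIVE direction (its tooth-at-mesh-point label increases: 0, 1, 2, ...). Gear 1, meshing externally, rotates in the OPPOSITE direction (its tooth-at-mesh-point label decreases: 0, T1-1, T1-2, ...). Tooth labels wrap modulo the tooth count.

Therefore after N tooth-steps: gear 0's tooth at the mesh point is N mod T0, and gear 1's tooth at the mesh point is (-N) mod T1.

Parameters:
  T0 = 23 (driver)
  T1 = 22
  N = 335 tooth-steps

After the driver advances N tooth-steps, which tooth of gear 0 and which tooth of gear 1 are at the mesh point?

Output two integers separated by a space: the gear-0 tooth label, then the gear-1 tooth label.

Answer: 13 17

Derivation:
Gear 0 (driver, T0=23): tooth at mesh = N mod T0
  335 = 14 * 23 + 13, so 335 mod 23 = 13
  gear 0 tooth = 13
Gear 1 (driven, T1=22): tooth at mesh = (-N) mod T1
  335 = 15 * 22 + 5, so 335 mod 22 = 5
  (-335) mod 22 = (-5) mod 22 = 22 - 5 = 17
Mesh after 335 steps: gear-0 tooth 13 meets gear-1 tooth 17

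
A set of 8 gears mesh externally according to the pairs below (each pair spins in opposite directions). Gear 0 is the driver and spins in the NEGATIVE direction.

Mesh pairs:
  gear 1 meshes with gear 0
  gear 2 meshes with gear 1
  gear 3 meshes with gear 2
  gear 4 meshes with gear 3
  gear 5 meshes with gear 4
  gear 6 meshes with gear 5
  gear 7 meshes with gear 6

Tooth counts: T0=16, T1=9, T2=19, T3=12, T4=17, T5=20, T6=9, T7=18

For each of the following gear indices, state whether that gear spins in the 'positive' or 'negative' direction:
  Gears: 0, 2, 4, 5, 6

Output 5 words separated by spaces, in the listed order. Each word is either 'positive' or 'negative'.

Answer: negative negative negative positive negative

Derivation:
Gear 0 (driver): negative (depth 0)
  gear 1: meshes with gear 0 -> depth 1 -> positive (opposite of gear 0)
  gear 2: meshes with gear 1 -> depth 2 -> negative (opposite of gear 1)
  gear 3: meshes with gear 2 -> depth 3 -> positive (opposite of gear 2)
  gear 4: meshes with gear 3 -> depth 4 -> negative (opposite of gear 3)
  gear 5: meshes with gear 4 -> depth 5 -> positive (opposite of gear 4)
  gear 6: meshes with gear 5 -> depth 6 -> negative (opposite of gear 5)
  gear 7: meshes with gear 6 -> depth 7 -> positive (opposite of gear 6)
Queried indices 0, 2, 4, 5, 6 -> negative, negative, negative, positive, negative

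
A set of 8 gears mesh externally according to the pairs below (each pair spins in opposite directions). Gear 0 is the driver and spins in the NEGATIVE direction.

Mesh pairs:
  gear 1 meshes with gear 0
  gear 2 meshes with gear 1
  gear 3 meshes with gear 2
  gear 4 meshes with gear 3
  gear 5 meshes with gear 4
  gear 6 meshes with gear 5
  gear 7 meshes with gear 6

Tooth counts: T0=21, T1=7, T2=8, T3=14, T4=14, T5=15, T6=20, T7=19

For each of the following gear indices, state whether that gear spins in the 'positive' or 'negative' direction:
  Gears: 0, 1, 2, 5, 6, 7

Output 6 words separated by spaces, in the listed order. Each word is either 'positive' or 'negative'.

Gear 0 (driver): negative (depth 0)
  gear 1: meshes with gear 0 -> depth 1 -> positive (opposite of gear 0)
  gear 2: meshes with gear 1 -> depth 2 -> negative (opposite of gear 1)
  gear 3: meshes with gear 2 -> depth 3 -> positive (opposite of gear 2)
  gear 4: meshes with gear 3 -> depth 4 -> negative (opposite of gear 3)
  gear 5: meshes with gear 4 -> depth 5 -> positive (opposite of gear 4)
  gear 6: meshes with gear 5 -> depth 6 -> negative (opposite of gear 5)
  gear 7: meshes with gear 6 -> depth 7 -> positive (opposite of gear 6)
Queried indices 0, 1, 2, 5, 6, 7 -> negative, positive, negative, positive, negative, positive

Answer: negative positive negative positive negative positive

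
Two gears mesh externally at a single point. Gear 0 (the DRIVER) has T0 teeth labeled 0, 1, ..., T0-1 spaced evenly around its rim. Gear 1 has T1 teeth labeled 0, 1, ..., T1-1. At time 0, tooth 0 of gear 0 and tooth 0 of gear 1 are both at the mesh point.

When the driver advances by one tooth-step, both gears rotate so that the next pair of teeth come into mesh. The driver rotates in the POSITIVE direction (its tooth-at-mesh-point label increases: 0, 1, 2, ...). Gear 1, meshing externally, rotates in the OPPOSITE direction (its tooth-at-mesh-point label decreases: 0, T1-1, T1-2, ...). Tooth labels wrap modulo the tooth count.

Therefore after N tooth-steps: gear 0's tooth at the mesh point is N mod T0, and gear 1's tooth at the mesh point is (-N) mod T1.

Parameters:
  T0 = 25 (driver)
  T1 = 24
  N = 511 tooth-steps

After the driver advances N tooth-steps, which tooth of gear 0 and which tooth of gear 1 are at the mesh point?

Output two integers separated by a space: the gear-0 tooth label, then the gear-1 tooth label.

Answer: 11 17

Derivation:
Gear 0 (driver, T0=25): tooth at mesh = N mod T0
  511 = 20 * 25 + 11, so 511 mod 25 = 11
  gear 0 tooth = 11
Gear 1 (driven, T1=24): tooth at mesh = (-N) mod T1
  511 = 21 * 24 + 7, so 511 mod 24 = 7
  (-511) mod 24 = (-7) mod 24 = 24 - 7 = 17
Mesh after 511 steps: gear-0 tooth 11 meets gear-1 tooth 17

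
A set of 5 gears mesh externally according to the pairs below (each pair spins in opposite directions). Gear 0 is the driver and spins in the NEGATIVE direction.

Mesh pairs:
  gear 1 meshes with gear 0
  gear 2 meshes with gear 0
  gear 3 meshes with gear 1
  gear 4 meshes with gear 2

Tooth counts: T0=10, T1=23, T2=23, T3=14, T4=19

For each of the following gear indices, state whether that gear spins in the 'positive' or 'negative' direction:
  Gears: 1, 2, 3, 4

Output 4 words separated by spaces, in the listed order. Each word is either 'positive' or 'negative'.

Gear 0 (driver): negative (depth 0)
  gear 1: meshes with gear 0 -> depth 1 -> positive (opposite of gear 0)
  gear 2: meshes with gear 0 -> depth 1 -> positive (opposite of gear 0)
  gear 3: meshes with gear 1 -> depth 2 -> negative (opposite of gear 1)
  gear 4: meshes with gear 2 -> depth 2 -> negative (opposite of gear 2)
Queried indices 1, 2, 3, 4 -> positive, positive, negative, negative

Answer: positive positive negative negative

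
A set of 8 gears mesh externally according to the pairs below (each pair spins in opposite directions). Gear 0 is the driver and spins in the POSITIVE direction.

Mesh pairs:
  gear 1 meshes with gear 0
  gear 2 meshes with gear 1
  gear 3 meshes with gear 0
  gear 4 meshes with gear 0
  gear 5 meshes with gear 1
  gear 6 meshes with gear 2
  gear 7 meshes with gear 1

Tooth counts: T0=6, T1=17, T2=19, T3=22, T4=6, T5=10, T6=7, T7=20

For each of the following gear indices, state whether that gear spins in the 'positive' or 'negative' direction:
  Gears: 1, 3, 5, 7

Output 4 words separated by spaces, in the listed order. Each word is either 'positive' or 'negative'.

Answer: negative negative positive positive

Derivation:
Gear 0 (driver): positive (depth 0)
  gear 1: meshes with gear 0 -> depth 1 -> negative (opposite of gear 0)
  gear 2: meshes with gear 1 -> depth 2 -> positive (opposite of gear 1)
  gear 3: meshes with gear 0 -> depth 1 -> negative (opposite of gear 0)
  gear 4: meshes with gear 0 -> depth 1 -> negative (opposite of gear 0)
  gear 5: meshes with gear 1 -> depth 2 -> positive (opposite of gear 1)
  gear 6: meshes with gear 2 -> depth 3 -> negative (opposite of gear 2)
  gear 7: meshes with gear 1 -> depth 2 -> positive (opposite of gear 1)
Queried indices 1, 3, 5, 7 -> negative, negative, positive, positive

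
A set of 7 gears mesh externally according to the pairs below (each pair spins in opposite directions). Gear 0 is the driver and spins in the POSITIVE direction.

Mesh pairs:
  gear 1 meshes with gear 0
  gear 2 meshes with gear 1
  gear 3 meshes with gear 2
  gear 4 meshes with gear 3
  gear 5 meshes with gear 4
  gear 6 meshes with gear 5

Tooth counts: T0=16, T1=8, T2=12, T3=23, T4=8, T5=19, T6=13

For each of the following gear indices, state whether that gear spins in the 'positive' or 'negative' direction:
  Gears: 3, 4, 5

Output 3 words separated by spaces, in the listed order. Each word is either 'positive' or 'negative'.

Answer: negative positive negative

Derivation:
Gear 0 (driver): positive (depth 0)
  gear 1: meshes with gear 0 -> depth 1 -> negative (opposite of gear 0)
  gear 2: meshes with gear 1 -> depth 2 -> positive (opposite of gear 1)
  gear 3: meshes with gear 2 -> depth 3 -> negative (opposite of gear 2)
  gear 4: meshes with gear 3 -> depth 4 -> positive (opposite of gear 3)
  gear 5: meshes with gear 4 -> depth 5 -> negative (opposite of gear 4)
  gear 6: meshes with gear 5 -> depth 6 -> positive (opposite of gear 5)
Queried indices 3, 4, 5 -> negative, positive, negative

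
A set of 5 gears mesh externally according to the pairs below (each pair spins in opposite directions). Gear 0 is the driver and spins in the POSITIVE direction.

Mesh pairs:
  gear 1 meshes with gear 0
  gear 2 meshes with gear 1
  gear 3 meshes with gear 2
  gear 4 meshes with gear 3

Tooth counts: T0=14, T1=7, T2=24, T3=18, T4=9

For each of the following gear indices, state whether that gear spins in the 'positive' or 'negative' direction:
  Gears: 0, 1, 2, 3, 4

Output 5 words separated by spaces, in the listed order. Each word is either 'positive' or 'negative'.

Gear 0 (driver): positive (depth 0)
  gear 1: meshes with gear 0 -> depth 1 -> negative (opposite of gear 0)
  gear 2: meshes with gear 1 -> depth 2 -> positive (opposite of gear 1)
  gear 3: meshes with gear 2 -> depth 3 -> negative (opposite of gear 2)
  gear 4: meshes with gear 3 -> depth 4 -> positive (opposite of gear 3)
Queried indices 0, 1, 2, 3, 4 -> positive, negative, positive, negative, positive

Answer: positive negative positive negative positive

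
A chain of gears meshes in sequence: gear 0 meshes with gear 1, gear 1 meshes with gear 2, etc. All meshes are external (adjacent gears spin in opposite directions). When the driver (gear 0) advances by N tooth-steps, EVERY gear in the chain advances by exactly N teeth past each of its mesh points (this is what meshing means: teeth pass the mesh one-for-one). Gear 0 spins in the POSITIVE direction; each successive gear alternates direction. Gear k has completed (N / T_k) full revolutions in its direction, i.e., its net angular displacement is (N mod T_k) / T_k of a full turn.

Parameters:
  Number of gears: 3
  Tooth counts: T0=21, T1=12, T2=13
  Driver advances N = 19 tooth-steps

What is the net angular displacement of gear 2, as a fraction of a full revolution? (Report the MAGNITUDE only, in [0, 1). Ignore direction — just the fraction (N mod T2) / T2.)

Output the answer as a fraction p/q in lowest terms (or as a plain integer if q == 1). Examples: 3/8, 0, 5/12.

Answer: 6/13

Derivation:
Chain of 3 gears, tooth counts: [21, 12, 13]
  gear 0: T0=21, direction=positive, advance = 19 mod 21 = 19 teeth = 19/21 turn
  gear 1: T1=12, direction=negative, advance = 19 mod 12 = 7 teeth = 7/12 turn
  gear 2: T2=13, direction=positive, advance = 19 mod 13 = 6 teeth = 6/13 turn
Gear 2: 19 mod 13 = 6
Fraction = 6 / 13 = 6/13 (gcd(6,13)=1) = 6/13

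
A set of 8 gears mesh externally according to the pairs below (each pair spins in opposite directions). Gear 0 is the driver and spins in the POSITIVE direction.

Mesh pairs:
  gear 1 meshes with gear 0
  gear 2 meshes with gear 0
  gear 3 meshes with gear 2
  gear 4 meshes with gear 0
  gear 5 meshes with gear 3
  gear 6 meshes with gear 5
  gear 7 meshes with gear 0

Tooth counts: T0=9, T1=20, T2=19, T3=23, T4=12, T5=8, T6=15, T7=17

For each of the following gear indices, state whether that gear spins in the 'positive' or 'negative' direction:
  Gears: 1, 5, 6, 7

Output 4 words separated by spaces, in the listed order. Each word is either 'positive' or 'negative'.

Gear 0 (driver): positive (depth 0)
  gear 1: meshes with gear 0 -> depth 1 -> negative (opposite of gear 0)
  gear 2: meshes with gear 0 -> depth 1 -> negative (opposite of gear 0)
  gear 3: meshes with gear 2 -> depth 2 -> positive (opposite of gear 2)
  gear 4: meshes with gear 0 -> depth 1 -> negative (opposite of gear 0)
  gear 5: meshes with gear 3 -> depth 3 -> negative (opposite of gear 3)
  gear 6: meshes with gear 5 -> depth 4 -> positive (opposite of gear 5)
  gear 7: meshes with gear 0 -> depth 1 -> negative (opposite of gear 0)
Queried indices 1, 5, 6, 7 -> negative, negative, positive, negative

Answer: negative negative positive negative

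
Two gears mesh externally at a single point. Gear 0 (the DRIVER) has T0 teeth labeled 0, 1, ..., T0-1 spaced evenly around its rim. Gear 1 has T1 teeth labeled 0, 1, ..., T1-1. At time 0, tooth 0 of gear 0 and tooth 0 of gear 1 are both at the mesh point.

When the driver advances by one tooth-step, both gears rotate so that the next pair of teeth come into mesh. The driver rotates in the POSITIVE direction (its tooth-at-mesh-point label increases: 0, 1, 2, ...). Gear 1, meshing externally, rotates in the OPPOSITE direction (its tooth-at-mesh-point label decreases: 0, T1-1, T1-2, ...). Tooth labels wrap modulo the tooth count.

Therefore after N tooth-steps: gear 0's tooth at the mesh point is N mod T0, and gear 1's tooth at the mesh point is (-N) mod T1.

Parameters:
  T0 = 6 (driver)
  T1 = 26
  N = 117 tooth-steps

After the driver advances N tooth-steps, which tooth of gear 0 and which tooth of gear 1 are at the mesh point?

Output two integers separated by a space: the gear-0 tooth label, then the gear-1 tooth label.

Answer: 3 13

Derivation:
Gear 0 (driver, T0=6): tooth at mesh = N mod T0
  117 = 19 * 6 + 3, so 117 mod 6 = 3
  gear 0 tooth = 3
Gear 1 (driven, T1=26): tooth at mesh = (-N) mod T1
  117 = 4 * 26 + 13, so 117 mod 26 = 13
  (-117) mod 26 = (-13) mod 26 = 26 - 13 = 13
Mesh after 117 steps: gear-0 tooth 3 meets gear-1 tooth 13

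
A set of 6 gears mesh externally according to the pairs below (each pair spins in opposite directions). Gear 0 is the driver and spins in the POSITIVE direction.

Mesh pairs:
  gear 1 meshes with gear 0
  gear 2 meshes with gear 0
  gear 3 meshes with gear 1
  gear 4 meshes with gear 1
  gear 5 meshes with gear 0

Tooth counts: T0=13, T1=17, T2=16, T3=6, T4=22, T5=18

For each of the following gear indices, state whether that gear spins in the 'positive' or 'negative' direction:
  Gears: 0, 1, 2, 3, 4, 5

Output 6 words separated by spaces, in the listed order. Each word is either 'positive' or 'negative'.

Answer: positive negative negative positive positive negative

Derivation:
Gear 0 (driver): positive (depth 0)
  gear 1: meshes with gear 0 -> depth 1 -> negative (opposite of gear 0)
  gear 2: meshes with gear 0 -> depth 1 -> negative (opposite of gear 0)
  gear 3: meshes with gear 1 -> depth 2 -> positive (opposite of gear 1)
  gear 4: meshes with gear 1 -> depth 2 -> positive (opposite of gear 1)
  gear 5: meshes with gear 0 -> depth 1 -> negative (opposite of gear 0)
Queried indices 0, 1, 2, 3, 4, 5 -> positive, negative, negative, positive, positive, negative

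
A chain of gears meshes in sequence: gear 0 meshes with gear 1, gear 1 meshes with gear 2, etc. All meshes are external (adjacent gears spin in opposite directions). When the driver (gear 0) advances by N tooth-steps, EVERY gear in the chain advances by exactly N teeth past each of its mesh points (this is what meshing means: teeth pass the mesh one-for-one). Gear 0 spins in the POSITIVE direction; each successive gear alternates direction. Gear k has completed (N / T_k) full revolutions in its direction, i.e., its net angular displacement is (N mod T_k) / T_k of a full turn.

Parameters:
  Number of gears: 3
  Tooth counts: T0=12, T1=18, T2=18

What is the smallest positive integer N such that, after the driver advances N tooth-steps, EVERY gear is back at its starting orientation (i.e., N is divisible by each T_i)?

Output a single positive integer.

Answer: 36

Derivation:
Gear k returns to start when N is a multiple of T_k.
All gears at start simultaneously when N is a common multiple of [12, 18, 18]; the smallest such N is lcm(12, 18, 18).
Start: lcm = T0 = 12
Fold in T1=18: gcd(12, 18) = 6; lcm(12, 18) = 12 * 18 / 6 = 216 / 6 = 36
Fold in T2=18: gcd(36, 18) = 18; lcm(36, 18) = 36 * 18 / 18 = 648 / 18 = 36
Full cycle length = 36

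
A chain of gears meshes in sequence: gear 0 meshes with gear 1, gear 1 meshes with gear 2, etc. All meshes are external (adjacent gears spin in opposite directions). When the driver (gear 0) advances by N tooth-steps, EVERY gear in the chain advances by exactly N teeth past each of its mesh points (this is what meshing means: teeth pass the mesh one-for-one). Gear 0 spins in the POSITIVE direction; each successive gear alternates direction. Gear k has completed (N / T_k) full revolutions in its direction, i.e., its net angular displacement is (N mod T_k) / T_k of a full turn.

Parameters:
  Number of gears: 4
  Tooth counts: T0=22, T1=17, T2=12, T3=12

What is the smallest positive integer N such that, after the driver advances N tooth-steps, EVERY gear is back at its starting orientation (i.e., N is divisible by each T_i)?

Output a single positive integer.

Gear k returns to start when N is a multiple of T_k.
All gears at start simultaneously when N is a common multiple of [22, 17, 12, 12]; the smallest such N is lcm(22, 17, 12, 12).
Start: lcm = T0 = 22
Fold in T1=17: gcd(22, 17) = 1; lcm(22, 17) = 22 * 17 / 1 = 374 / 1 = 374
Fold in T2=12: gcd(374, 12) = 2; lcm(374, 12) = 374 * 12 / 2 = 4488 / 2 = 2244
Fold in T3=12: gcd(2244, 12) = 12; lcm(2244, 12) = 2244 * 12 / 12 = 26928 / 12 = 2244
Full cycle length = 2244

Answer: 2244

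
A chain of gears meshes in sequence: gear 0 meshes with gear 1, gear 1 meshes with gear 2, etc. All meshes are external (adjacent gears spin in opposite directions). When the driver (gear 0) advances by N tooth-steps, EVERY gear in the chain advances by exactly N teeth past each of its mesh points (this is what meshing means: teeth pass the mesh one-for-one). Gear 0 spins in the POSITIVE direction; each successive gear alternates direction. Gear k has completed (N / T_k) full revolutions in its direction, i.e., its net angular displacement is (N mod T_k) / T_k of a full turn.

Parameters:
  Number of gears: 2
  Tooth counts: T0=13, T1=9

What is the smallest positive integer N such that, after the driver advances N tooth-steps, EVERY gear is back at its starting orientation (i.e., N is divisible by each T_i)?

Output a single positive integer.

Answer: 117

Derivation:
Gear k returns to start when N is a multiple of T_k.
All gears at start simultaneously when N is a common multiple of [13, 9]; the smallest such N is lcm(13, 9).
Start: lcm = T0 = 13
Fold in T1=9: gcd(13, 9) = 1; lcm(13, 9) = 13 * 9 / 1 = 117 / 1 = 117
Full cycle length = 117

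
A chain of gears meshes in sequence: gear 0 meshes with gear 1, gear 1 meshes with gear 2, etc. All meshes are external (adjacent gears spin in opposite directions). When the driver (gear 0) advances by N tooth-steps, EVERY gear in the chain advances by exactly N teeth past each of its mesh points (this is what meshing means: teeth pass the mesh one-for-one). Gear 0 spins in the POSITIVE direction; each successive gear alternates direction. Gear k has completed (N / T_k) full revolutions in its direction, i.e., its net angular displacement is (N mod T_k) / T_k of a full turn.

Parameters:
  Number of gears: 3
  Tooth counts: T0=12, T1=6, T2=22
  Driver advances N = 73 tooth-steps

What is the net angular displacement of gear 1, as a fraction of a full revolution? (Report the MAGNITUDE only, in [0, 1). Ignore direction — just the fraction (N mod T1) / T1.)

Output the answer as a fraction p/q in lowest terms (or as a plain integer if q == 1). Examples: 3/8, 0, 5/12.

Chain of 3 gears, tooth counts: [12, 6, 22]
  gear 0: T0=12, direction=positive, advance = 73 mod 12 = 1 teeth = 1/12 turn
  gear 1: T1=6, direction=negative, advance = 73 mod 6 = 1 teeth = 1/6 turn
  gear 2: T2=22, direction=positive, advance = 73 mod 22 = 7 teeth = 7/22 turn
Gear 1: 73 mod 6 = 1
Fraction = 1 / 6 = 1/6 (gcd(1,6)=1) = 1/6

Answer: 1/6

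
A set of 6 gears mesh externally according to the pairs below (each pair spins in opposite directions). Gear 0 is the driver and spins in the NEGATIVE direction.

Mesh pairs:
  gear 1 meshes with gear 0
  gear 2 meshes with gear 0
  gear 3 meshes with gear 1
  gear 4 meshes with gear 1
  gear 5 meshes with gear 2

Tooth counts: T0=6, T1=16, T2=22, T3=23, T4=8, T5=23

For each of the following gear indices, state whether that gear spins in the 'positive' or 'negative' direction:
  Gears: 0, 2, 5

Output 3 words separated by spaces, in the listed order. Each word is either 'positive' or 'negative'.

Gear 0 (driver): negative (depth 0)
  gear 1: meshes with gear 0 -> depth 1 -> positive (opposite of gear 0)
  gear 2: meshes with gear 0 -> depth 1 -> positive (opposite of gear 0)
  gear 3: meshes with gear 1 -> depth 2 -> negative (opposite of gear 1)
  gear 4: meshes with gear 1 -> depth 2 -> negative (opposite of gear 1)
  gear 5: meshes with gear 2 -> depth 2 -> negative (opposite of gear 2)
Queried indices 0, 2, 5 -> negative, positive, negative

Answer: negative positive negative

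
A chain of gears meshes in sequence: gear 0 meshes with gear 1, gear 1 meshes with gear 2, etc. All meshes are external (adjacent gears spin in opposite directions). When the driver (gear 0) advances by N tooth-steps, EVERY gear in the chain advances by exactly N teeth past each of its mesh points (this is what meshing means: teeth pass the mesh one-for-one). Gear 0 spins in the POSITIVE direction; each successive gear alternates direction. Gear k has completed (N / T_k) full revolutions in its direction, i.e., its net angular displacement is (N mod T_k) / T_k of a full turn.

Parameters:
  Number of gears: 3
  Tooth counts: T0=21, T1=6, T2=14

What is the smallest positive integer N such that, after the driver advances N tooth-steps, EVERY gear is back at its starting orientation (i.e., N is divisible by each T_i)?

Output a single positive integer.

Answer: 42

Derivation:
Gear k returns to start when N is a multiple of T_k.
All gears at start simultaneously when N is a common multiple of [21, 6, 14]; the smallest such N is lcm(21, 6, 14).
Start: lcm = T0 = 21
Fold in T1=6: gcd(21, 6) = 3; lcm(21, 6) = 21 * 6 / 3 = 126 / 3 = 42
Fold in T2=14: gcd(42, 14) = 14; lcm(42, 14) = 42 * 14 / 14 = 588 / 14 = 42
Full cycle length = 42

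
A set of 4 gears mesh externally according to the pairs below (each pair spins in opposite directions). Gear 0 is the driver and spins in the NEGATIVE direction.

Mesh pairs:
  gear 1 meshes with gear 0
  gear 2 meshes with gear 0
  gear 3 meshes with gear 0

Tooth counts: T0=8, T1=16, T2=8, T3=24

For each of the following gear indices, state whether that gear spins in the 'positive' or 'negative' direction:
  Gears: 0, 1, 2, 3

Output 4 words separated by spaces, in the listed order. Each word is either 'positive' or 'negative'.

Answer: negative positive positive positive

Derivation:
Gear 0 (driver): negative (depth 0)
  gear 1: meshes with gear 0 -> depth 1 -> positive (opposite of gear 0)
  gear 2: meshes with gear 0 -> depth 1 -> positive (opposite of gear 0)
  gear 3: meshes with gear 0 -> depth 1 -> positive (opposite of gear 0)
Queried indices 0, 1, 2, 3 -> negative, positive, positive, positive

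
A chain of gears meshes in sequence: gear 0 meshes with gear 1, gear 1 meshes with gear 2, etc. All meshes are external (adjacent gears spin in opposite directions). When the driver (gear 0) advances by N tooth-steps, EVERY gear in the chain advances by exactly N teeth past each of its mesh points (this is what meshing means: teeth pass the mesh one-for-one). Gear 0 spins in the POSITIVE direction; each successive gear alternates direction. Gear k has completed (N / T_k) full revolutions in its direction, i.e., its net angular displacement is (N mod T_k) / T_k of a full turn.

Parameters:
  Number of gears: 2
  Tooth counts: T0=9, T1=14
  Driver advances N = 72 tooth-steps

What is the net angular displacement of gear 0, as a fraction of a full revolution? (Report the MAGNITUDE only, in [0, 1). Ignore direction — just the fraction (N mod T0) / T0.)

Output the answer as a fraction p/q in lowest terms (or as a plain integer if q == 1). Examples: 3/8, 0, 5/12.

Chain of 2 gears, tooth counts: [9, 14]
  gear 0: T0=9, direction=positive, advance = 72 mod 9 = 0 teeth = 0/9 turn
  gear 1: T1=14, direction=negative, advance = 72 mod 14 = 2 teeth = 2/14 turn
Gear 0: 72 mod 9 = 0
Fraction = 0 / 9 = 0/1 (gcd(0,9)=9) = 0

Answer: 0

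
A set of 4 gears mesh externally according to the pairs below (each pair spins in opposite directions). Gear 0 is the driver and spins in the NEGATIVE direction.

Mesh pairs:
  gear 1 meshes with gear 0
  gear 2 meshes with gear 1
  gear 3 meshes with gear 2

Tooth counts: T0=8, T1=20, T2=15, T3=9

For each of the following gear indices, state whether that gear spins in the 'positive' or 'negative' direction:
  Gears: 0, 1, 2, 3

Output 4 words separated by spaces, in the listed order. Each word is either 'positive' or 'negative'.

Answer: negative positive negative positive

Derivation:
Gear 0 (driver): negative (depth 0)
  gear 1: meshes with gear 0 -> depth 1 -> positive (opposite of gear 0)
  gear 2: meshes with gear 1 -> depth 2 -> negative (opposite of gear 1)
  gear 3: meshes with gear 2 -> depth 3 -> positive (opposite of gear 2)
Queried indices 0, 1, 2, 3 -> negative, positive, negative, positive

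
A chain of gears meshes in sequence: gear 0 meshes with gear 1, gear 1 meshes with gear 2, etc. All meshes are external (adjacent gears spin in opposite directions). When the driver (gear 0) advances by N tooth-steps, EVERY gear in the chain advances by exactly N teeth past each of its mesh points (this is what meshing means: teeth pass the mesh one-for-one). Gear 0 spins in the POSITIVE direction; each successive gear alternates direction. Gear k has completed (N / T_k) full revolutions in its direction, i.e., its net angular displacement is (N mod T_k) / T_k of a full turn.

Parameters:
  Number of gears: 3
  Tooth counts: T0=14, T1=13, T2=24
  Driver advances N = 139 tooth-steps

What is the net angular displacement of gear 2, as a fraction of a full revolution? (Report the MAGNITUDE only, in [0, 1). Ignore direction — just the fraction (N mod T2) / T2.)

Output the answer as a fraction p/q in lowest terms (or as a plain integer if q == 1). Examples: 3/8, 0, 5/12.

Chain of 3 gears, tooth counts: [14, 13, 24]
  gear 0: T0=14, direction=positive, advance = 139 mod 14 = 13 teeth = 13/14 turn
  gear 1: T1=13, direction=negative, advance = 139 mod 13 = 9 teeth = 9/13 turn
  gear 2: T2=24, direction=positive, advance = 139 mod 24 = 19 teeth = 19/24 turn
Gear 2: 139 mod 24 = 19
Fraction = 19 / 24 = 19/24 (gcd(19,24)=1) = 19/24

Answer: 19/24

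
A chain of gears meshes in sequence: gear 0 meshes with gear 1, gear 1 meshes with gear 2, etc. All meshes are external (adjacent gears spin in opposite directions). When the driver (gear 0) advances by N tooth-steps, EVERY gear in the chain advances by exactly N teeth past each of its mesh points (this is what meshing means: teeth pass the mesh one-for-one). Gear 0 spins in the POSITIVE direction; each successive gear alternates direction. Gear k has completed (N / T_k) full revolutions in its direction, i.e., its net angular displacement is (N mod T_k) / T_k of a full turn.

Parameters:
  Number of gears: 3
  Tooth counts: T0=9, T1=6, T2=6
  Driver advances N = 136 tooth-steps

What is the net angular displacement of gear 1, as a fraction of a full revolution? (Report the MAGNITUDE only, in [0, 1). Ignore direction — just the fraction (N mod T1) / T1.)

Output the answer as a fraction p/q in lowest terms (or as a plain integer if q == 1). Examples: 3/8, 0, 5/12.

Answer: 2/3

Derivation:
Chain of 3 gears, tooth counts: [9, 6, 6]
  gear 0: T0=9, direction=positive, advance = 136 mod 9 = 1 teeth = 1/9 turn
  gear 1: T1=6, direction=negative, advance = 136 mod 6 = 4 teeth = 4/6 turn
  gear 2: T2=6, direction=positive, advance = 136 mod 6 = 4 teeth = 4/6 turn
Gear 1: 136 mod 6 = 4
Fraction = 4 / 6 = 2/3 (gcd(4,6)=2) = 2/3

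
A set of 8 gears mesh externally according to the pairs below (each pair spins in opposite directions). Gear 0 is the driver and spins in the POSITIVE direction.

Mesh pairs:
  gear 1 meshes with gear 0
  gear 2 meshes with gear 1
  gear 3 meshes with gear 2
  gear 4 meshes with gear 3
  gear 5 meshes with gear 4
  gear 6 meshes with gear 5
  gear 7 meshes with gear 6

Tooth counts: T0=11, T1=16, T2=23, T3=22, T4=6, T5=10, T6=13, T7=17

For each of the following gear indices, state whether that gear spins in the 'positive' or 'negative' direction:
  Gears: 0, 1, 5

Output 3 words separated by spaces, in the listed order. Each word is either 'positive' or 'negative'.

Answer: positive negative negative

Derivation:
Gear 0 (driver): positive (depth 0)
  gear 1: meshes with gear 0 -> depth 1 -> negative (opposite of gear 0)
  gear 2: meshes with gear 1 -> depth 2 -> positive (opposite of gear 1)
  gear 3: meshes with gear 2 -> depth 3 -> negative (opposite of gear 2)
  gear 4: meshes with gear 3 -> depth 4 -> positive (opposite of gear 3)
  gear 5: meshes with gear 4 -> depth 5 -> negative (opposite of gear 4)
  gear 6: meshes with gear 5 -> depth 6 -> positive (opposite of gear 5)
  gear 7: meshes with gear 6 -> depth 7 -> negative (opposite of gear 6)
Queried indices 0, 1, 5 -> positive, negative, negative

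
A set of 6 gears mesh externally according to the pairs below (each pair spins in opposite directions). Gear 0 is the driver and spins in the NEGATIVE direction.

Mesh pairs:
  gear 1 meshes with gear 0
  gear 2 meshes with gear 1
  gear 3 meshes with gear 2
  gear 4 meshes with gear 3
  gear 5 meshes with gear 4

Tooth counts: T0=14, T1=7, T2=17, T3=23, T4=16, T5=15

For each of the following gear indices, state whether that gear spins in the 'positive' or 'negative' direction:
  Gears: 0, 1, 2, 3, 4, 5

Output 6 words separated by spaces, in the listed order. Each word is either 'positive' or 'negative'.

Answer: negative positive negative positive negative positive

Derivation:
Gear 0 (driver): negative (depth 0)
  gear 1: meshes with gear 0 -> depth 1 -> positive (opposite of gear 0)
  gear 2: meshes with gear 1 -> depth 2 -> negative (opposite of gear 1)
  gear 3: meshes with gear 2 -> depth 3 -> positive (opposite of gear 2)
  gear 4: meshes with gear 3 -> depth 4 -> negative (opposite of gear 3)
  gear 5: meshes with gear 4 -> depth 5 -> positive (opposite of gear 4)
Queried indices 0, 1, 2, 3, 4, 5 -> negative, positive, negative, positive, negative, positive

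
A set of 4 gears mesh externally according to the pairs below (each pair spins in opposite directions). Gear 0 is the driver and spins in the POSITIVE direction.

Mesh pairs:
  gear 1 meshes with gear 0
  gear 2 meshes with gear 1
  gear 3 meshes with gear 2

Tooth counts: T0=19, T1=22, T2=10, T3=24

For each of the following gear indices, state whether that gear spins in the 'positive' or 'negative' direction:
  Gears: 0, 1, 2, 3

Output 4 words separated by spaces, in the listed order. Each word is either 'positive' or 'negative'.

Answer: positive negative positive negative

Derivation:
Gear 0 (driver): positive (depth 0)
  gear 1: meshes with gear 0 -> depth 1 -> negative (opposite of gear 0)
  gear 2: meshes with gear 1 -> depth 2 -> positive (opposite of gear 1)
  gear 3: meshes with gear 2 -> depth 3 -> negative (opposite of gear 2)
Queried indices 0, 1, 2, 3 -> positive, negative, positive, negative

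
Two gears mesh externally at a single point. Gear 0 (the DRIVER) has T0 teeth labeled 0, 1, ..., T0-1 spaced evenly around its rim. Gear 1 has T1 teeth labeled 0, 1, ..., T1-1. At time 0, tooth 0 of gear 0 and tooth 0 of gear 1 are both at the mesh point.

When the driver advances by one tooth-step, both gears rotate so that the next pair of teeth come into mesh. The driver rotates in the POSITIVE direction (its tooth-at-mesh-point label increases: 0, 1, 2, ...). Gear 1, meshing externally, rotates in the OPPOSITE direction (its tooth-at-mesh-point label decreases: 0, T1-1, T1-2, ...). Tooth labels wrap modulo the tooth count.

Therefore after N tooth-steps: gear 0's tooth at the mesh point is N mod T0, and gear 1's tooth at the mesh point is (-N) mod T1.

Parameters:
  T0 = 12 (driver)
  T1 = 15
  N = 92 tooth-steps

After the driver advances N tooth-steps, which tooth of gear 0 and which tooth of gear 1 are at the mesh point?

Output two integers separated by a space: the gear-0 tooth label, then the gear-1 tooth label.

Gear 0 (driver, T0=12): tooth at mesh = N mod T0
  92 = 7 * 12 + 8, so 92 mod 12 = 8
  gear 0 tooth = 8
Gear 1 (driven, T1=15): tooth at mesh = (-N) mod T1
  92 = 6 * 15 + 2, so 92 mod 15 = 2
  (-92) mod 15 = (-2) mod 15 = 15 - 2 = 13
Mesh after 92 steps: gear-0 tooth 8 meets gear-1 tooth 13

Answer: 8 13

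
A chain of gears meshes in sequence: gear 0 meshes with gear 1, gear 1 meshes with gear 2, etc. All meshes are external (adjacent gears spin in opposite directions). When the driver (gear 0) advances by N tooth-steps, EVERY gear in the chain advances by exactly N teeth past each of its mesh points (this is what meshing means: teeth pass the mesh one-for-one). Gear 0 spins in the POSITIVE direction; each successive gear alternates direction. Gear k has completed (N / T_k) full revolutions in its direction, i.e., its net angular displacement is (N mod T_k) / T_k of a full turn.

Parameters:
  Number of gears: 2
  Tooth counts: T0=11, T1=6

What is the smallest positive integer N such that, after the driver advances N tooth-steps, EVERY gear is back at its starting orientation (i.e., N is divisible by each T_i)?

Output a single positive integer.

Answer: 66

Derivation:
Gear k returns to start when N is a multiple of T_k.
All gears at start simultaneously when N is a common multiple of [11, 6]; the smallest such N is lcm(11, 6).
Start: lcm = T0 = 11
Fold in T1=6: gcd(11, 6) = 1; lcm(11, 6) = 11 * 6 / 1 = 66 / 1 = 66
Full cycle length = 66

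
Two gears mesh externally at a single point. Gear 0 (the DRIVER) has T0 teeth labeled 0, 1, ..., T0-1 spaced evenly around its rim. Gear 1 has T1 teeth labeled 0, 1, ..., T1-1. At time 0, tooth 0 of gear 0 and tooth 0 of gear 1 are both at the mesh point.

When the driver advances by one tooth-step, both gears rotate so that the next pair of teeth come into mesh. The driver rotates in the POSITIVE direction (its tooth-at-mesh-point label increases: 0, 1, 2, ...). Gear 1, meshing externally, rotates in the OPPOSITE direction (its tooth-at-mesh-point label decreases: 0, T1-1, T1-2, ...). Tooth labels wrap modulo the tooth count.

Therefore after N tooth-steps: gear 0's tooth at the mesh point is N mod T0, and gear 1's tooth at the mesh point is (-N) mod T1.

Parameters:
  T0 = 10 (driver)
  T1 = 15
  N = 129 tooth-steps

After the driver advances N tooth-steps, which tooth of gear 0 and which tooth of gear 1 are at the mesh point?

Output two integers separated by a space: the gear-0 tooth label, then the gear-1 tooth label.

Gear 0 (driver, T0=10): tooth at mesh = N mod T0
  129 = 12 * 10 + 9, so 129 mod 10 = 9
  gear 0 tooth = 9
Gear 1 (driven, T1=15): tooth at mesh = (-N) mod T1
  129 = 8 * 15 + 9, so 129 mod 15 = 9
  (-129) mod 15 = (-9) mod 15 = 15 - 9 = 6
Mesh after 129 steps: gear-0 tooth 9 meets gear-1 tooth 6

Answer: 9 6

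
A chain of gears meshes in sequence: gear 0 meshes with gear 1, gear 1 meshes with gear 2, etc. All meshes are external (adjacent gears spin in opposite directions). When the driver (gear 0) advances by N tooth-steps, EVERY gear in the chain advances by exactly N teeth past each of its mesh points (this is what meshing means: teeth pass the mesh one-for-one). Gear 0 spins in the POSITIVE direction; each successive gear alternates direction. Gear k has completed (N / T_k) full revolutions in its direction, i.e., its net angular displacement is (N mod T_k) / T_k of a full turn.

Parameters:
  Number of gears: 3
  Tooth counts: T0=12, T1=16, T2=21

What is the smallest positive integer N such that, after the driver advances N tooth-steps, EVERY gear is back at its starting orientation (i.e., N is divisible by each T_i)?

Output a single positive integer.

Answer: 336

Derivation:
Gear k returns to start when N is a multiple of T_k.
All gears at start simultaneously when N is a common multiple of [12, 16, 21]; the smallest such N is lcm(12, 16, 21).
Start: lcm = T0 = 12
Fold in T1=16: gcd(12, 16) = 4; lcm(12, 16) = 12 * 16 / 4 = 192 / 4 = 48
Fold in T2=21: gcd(48, 21) = 3; lcm(48, 21) = 48 * 21 / 3 = 1008 / 3 = 336
Full cycle length = 336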